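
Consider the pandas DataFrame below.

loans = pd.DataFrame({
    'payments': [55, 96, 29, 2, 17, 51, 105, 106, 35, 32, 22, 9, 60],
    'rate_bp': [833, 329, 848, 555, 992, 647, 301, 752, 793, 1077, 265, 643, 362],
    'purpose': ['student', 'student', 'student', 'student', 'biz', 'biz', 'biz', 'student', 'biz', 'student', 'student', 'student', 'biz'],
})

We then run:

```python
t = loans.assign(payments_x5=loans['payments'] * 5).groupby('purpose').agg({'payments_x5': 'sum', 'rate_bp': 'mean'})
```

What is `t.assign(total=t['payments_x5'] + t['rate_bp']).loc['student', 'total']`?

2417.75

add column payments_x5 = loans['payments'] * 5:
    payments  rate_bp  purpose  payments_x5
0         55      833  student          275
1         96      329  student          480
2         29      848  student          145
3          2      555  student           10
4         17      992      biz           85
5         51      647      biz          255
6        105      301      biz          525
7        106      752  student          530
8         35      793      biz          175
9         32     1077  student          160
10        22      265  student          110
11         9      643  student           45
12        60      362      biz          300
group by purpose: sum(payments_x5), mean(rate_bp):
         payments_x5  rate_bp
purpose                      
biz             1340   619.00
student         1755   662.75
add column total = t['payments_x5'] + t['rate_bp']:
         payments_x5  rate_bp    total
purpose                               
biz             1340   619.00  1959.00
student         1755   662.75  2417.75
Then the value at row 'student', column 'total': 2417.75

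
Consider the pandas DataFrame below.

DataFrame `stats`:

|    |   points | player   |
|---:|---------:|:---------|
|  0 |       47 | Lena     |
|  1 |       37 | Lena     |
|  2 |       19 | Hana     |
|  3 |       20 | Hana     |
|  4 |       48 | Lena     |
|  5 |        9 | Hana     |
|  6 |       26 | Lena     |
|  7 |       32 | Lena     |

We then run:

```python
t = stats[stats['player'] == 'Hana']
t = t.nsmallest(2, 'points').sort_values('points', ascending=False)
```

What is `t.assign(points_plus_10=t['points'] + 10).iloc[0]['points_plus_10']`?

filter rows where player == 'Hana':
   points player
2      19   Hana
3      20   Hana
5       9   Hana
take 2 rows with smallest points:
   points player
5       9   Hana
2      19   Hana
sort by points descending:
   points player
2      19   Hana
5       9   Hana
add column points_plus_10 = t['points'] + 10:
   points player  points_plus_10
2      19   Hana              29
5       9   Hana              19
Then the value at position 0, column 'points_plus_10': 29

29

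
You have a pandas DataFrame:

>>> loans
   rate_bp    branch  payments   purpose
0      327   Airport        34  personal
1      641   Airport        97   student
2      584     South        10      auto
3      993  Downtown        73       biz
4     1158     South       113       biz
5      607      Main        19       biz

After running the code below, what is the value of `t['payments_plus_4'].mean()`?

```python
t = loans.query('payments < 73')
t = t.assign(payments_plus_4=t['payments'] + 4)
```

25.0

filter rows where payments < 73:
   rate_bp   branch  payments   purpose
0      327  Airport        34  personal
2      584    South        10      auto
5      607     Main        19       biz
add column payments_plus_4 = t['payments'] + 4:
   rate_bp   branch  payments   purpose  payments_plus_4
0      327  Airport        34  personal               38
2      584    South        10      auto               14
5      607     Main        19       biz               23
The mean of column 'payments_plus_4' is 25.0.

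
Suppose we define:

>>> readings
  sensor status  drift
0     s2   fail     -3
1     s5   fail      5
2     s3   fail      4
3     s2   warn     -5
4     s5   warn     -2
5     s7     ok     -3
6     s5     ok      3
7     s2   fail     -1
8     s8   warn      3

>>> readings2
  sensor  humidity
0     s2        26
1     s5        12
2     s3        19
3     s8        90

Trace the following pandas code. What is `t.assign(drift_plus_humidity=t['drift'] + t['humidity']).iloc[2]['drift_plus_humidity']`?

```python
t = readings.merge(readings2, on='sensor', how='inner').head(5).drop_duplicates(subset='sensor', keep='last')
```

merge on 'sensor' (how='inner') → 8 rows:
  sensor status  drift  humidity
0     s2   fail     -3        26
1     s5   fail      5        12
2     s3   fail      4        19
3     s2   warn     -5        26
4     s5   warn     -2        12
5     s5     ok      3        12
6     s2   fail     -1        26
7     s8   warn      3        90
take first 5 rows:
  sensor status  drift  humidity
0     s2   fail     -3        26
1     s5   fail      5        12
2     s3   fail      4        19
3     s2   warn     -5        26
4     s5   warn     -2        12
drop duplicate sensor (keep=last):
  sensor status  drift  humidity
2     s3   fail      4        19
3     s2   warn     -5        26
4     s5   warn     -2        12
add column drift_plus_humidity = t['drift'] + t['humidity']:
  sensor status  drift  humidity  drift_plus_humidity
2     s3   fail      4        19                   23
3     s2   warn     -5        26                   21
4     s5   warn     -2        12                   10
Finally, value at position 2, column 'drift_plus_humidity' = 10.

10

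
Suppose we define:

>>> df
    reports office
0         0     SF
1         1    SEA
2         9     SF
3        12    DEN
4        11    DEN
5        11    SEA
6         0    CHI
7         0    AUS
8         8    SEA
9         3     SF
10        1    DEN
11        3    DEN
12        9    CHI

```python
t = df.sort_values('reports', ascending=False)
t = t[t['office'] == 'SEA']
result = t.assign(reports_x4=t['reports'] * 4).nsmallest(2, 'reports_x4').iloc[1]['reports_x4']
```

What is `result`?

sort by reports descending:
    reports office
3        12    DEN
4        11    DEN
5        11    SEA
2         9     SF
12        9    CHI
8         8    SEA
9         3     SF
11        3    DEN
1         1    SEA
10        1    DEN
0         0     SF
6         0    CHI
7         0    AUS
filter rows where office == 'SEA':
   reports office
5       11    SEA
8        8    SEA
1        1    SEA
add column reports_x4 = t['reports'] * 4:
   reports office  reports_x4
5       11    SEA          44
8        8    SEA          32
1        1    SEA           4
take 2 rows with smallest reports_x4:
   reports office  reports_x4
1        1    SEA           4
8        8    SEA          32

32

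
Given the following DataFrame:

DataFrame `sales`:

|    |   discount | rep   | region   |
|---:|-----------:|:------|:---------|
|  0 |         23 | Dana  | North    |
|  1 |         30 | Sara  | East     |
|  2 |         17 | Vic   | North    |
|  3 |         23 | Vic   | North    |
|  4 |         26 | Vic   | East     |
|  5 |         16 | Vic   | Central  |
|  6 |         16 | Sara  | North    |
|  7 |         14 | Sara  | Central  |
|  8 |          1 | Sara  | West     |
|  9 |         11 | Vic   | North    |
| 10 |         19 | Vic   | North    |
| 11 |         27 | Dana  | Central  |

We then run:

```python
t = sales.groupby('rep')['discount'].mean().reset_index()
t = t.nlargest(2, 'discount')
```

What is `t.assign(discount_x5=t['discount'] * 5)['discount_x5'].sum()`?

218.333333333

group by rep, mean of discount:
rep
Dana    25.000000
Sara    15.250000
Vic     18.666667
Name: discount, dtype: float64
reset_index():
    rep   discount
0  Dana  25.000000
1  Sara  15.250000
2   Vic  18.666667
take 2 rows with largest discount:
    rep   discount
0  Dana  25.000000
2   Vic  18.666667
add column discount_x5 = t['discount'] * 5:
    rep   discount  discount_x5
0  Dana  25.000000   125.000000
2   Vic  18.666667    93.333333
Taking the sum of column 'discount_x5' gives 218.333333333.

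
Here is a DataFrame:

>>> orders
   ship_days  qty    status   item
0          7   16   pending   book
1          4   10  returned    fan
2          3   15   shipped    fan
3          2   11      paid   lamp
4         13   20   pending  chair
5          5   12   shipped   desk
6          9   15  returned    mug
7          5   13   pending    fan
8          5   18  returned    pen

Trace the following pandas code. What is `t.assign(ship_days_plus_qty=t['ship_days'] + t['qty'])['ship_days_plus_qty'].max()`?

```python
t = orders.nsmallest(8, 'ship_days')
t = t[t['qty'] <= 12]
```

take 8 rows with smallest ship_days:
   ship_days  qty    status  item
3          2   11      paid  lamp
2          3   15   shipped   fan
1          4   10  returned   fan
5          5   12   shipped  desk
7          5   13   pending   fan
8          5   18  returned   pen
0          7   16   pending  book
6          9   15  returned   mug
filter rows where qty <= 12:
   ship_days  qty    status  item
3          2   11      paid  lamp
1          4   10  returned   fan
5          5   12   shipped  desk
add column ship_days_plus_qty = t['ship_days'] + t['qty']:
   ship_days  qty    status  item  ship_days_plus_qty
3          2   11      paid  lamp                  13
1          4   10  returned   fan                  14
5          5   12   shipped  desk                  17

17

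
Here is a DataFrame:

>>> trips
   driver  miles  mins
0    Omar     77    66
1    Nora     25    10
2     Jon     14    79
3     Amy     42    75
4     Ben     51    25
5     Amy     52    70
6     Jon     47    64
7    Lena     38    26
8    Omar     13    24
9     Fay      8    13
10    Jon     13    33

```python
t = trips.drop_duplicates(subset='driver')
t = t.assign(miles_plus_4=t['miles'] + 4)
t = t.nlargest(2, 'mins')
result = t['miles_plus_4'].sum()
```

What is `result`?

drop duplicate driver (keep=first):
  driver  miles  mins
0   Omar     77    66
1   Nora     25    10
2    Jon     14    79
3    Amy     42    75
4    Ben     51    25
7   Lena     38    26
9    Fay      8    13
add column miles_plus_4 = t['miles'] + 4:
  driver  miles  mins  miles_plus_4
0   Omar     77    66            81
1   Nora     25    10            29
2    Jon     14    79            18
3    Amy     42    75            46
4    Ben     51    25            55
7   Lena     38    26            42
9    Fay      8    13            12
take 2 rows with largest mins:
  driver  miles  mins  miles_plus_4
2    Jon     14    79            18
3    Amy     42    75            46
Taking the sum of column 'miles_plus_4' gives 64.

64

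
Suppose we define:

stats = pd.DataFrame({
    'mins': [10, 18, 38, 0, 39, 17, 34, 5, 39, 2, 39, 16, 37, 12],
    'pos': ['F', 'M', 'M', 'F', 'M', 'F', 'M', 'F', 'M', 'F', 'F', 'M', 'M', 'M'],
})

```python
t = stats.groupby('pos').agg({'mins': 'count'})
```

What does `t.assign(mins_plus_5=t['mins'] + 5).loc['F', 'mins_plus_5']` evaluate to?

group by pos, count of mins:
     mins
pos      
F       6
M       8
add column mins_plus_5 = t['mins'] + 5:
     mins  mins_plus_5
pos                   
F       6           11
M       8           13
Taking the value at row 'F', column 'mins_plus_5' gives 11.

11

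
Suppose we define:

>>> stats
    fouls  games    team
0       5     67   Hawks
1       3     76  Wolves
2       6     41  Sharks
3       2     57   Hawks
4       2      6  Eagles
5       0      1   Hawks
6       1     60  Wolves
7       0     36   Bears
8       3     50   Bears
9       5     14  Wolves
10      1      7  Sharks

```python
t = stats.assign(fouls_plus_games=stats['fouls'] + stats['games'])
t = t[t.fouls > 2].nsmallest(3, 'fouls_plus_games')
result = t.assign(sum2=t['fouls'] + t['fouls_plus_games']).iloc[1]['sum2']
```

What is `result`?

53

add column fouls_plus_games = stats['fouls'] + stats['games']:
    fouls  games    team  fouls_plus_games
0       5     67   Hawks                72
1       3     76  Wolves                79
2       6     41  Sharks                47
3       2     57   Hawks                59
4       2      6  Eagles                 8
5       0      1   Hawks                 1
6       1     60  Wolves                61
7       0     36   Bears                36
8       3     50   Bears                53
9       5     14  Wolves                19
10      1      7  Sharks                 8
filter rows where fouls > 2:
   fouls  games    team  fouls_plus_games
0      5     67   Hawks                72
1      3     76  Wolves                79
2      6     41  Sharks                47
8      3     50   Bears                53
9      5     14  Wolves                19
take 3 rows with smallest fouls_plus_games:
   fouls  games    team  fouls_plus_games
9      5     14  Wolves                19
2      6     41  Sharks                47
8      3     50   Bears                53
add column sum2 = t['fouls'] + t['fouls_plus_games']:
   fouls  games    team  fouls_plus_games  sum2
9      5     14  Wolves                19    24
2      6     41  Sharks                47    53
8      3     50   Bears                53    56
value at position 1, column 'sum2' → 53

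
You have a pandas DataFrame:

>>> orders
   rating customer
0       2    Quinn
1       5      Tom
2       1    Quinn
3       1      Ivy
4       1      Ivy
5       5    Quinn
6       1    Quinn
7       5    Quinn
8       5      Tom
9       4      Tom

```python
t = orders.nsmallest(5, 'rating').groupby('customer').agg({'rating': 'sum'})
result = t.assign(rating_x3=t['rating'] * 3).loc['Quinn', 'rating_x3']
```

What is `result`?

take 5 rows with smallest rating:
   rating customer
2       1    Quinn
3       1      Ivy
4       1      Ivy
6       1    Quinn
0       2    Quinn
group by customer, sum of rating:
          rating
customer        
Ivy            2
Quinn          4
add column rating_x3 = t['rating'] * 3:
          rating  rating_x3
customer                   
Ivy            2          6
Quinn          4         12
Finally, value at row 'Quinn', column 'rating_x3' = 12.

12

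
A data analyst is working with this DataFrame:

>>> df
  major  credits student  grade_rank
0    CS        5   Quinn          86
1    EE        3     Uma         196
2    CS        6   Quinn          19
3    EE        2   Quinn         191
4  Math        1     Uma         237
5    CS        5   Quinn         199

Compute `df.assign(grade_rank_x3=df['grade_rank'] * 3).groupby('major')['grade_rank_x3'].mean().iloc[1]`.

580.5

add column grade_rank_x3 = df['grade_rank'] * 3:
  major  credits student  grade_rank  grade_rank_x3
0    CS        5   Quinn          86            258
1    EE        3     Uma         196            588
2    CS        6   Quinn          19             57
3    EE        2   Quinn         191            573
4  Math        1     Uma         237            711
5    CS        5   Quinn         199            597
group by major, mean of grade_rank_x3:
major
CS      304.0
EE      580.5
Math    711.0
Name: grade_rank_x3, dtype: float64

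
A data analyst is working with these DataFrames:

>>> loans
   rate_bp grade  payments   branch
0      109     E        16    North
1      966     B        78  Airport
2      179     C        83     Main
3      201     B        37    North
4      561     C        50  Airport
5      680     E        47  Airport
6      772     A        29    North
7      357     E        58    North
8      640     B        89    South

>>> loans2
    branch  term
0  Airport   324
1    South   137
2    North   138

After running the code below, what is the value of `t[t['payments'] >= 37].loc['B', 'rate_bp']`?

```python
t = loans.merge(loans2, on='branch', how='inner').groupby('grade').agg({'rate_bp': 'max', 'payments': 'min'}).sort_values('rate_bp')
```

966

merge on 'branch' (how='inner') → 8 rows:
   rate_bp grade  payments   branch  term
0      109     E        16    North   138
1      966     B        78  Airport   324
2      201     B        37    North   138
3      561     C        50  Airport   324
4      680     E        47  Airport   324
5      772     A        29    North   138
6      357     E        58    North   138
7      640     B        89    South   137
group by grade: max(rate_bp), min(payments):
       rate_bp  payments
grade                   
A          772        29
B          966        37
C          561        50
E          680        16
sort by rate_bp:
       rate_bp  payments
grade                   
C          561        50
E          680        16
A          772        29
B          966        37
filter rows where payments >= 37:
       rate_bp  payments
grade                   
C          561        50
B          966        37
Reading off the value at row 'B', column 'rate_bp', we get 966.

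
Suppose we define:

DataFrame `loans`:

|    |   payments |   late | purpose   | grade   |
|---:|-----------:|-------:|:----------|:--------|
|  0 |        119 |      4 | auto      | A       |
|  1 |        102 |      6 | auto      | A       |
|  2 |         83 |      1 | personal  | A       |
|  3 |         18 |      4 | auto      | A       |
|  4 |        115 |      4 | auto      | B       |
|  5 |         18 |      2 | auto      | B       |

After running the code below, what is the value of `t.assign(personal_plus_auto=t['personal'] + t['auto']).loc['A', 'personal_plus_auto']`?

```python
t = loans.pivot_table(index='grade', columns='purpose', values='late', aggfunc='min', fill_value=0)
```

pivot: rows=grade, cols=purpose, min(late):
purpose  auto  personal
grade                  
A           4         1
B           2         0
add column personal_plus_auto = t['personal'] + t['auto']:
purpose  auto  personal  personal_plus_auto
grade                                      
A           4         1                   5
B           2         0                   2
So loc['A', 'personal_plus_auto'] = 5.

5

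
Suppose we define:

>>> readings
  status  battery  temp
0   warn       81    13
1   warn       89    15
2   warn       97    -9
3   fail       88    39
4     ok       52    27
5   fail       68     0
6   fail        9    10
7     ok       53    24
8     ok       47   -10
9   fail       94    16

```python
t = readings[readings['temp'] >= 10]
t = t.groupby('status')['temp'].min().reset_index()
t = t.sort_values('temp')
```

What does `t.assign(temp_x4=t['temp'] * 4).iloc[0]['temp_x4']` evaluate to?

filter rows where temp >= 10:
  status  battery  temp
0   warn       81    13
1   warn       89    15
3   fail       88    39
4     ok       52    27
6   fail        9    10
7     ok       53    24
9   fail       94    16
group by status, min of temp:
status
fail    10
ok      24
warn    13
Name: temp, dtype: int64
reset_index():
  status  temp
0   fail    10
1     ok    24
2   warn    13
sort by temp:
  status  temp
0   fail    10
2   warn    13
1     ok    24
add column temp_x4 = t['temp'] * 4:
  status  temp  temp_x4
0   fail    10       40
2   warn    13       52
1     ok    24       96

40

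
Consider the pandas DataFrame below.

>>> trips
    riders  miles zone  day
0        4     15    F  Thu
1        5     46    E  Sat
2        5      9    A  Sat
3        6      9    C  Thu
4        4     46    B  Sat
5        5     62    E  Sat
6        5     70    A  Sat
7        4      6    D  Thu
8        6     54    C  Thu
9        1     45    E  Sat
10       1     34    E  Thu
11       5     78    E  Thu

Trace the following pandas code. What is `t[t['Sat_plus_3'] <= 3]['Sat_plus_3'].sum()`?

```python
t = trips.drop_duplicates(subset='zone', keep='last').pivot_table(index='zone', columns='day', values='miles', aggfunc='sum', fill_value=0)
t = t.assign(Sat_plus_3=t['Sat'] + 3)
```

12

drop duplicate zone (keep=last):
    riders  miles zone  day
0        4     15    F  Thu
4        4     46    B  Sat
6        5     70    A  Sat
7        4      6    D  Thu
8        6     54    C  Thu
11       5     78    E  Thu
pivot: rows=zone, cols=day, sum(miles):
day   Sat  Thu
zone          
A      70    0
B      46    0
C       0   54
D       0    6
E       0   78
F       0   15
add column Sat_plus_3 = t['Sat'] + 3:
day   Sat  Thu  Sat_plus_3
zone                      
A      70    0          73
B      46    0          49
C       0   54           3
D       0    6           3
E       0   78           3
F       0   15           3
filter rows where Sat_plus_3 <= 3:
day   Sat  Thu  Sat_plus_3
zone                      
C       0   54           3
D       0    6           3
E       0   78           3
F       0   15           3
Hence 12.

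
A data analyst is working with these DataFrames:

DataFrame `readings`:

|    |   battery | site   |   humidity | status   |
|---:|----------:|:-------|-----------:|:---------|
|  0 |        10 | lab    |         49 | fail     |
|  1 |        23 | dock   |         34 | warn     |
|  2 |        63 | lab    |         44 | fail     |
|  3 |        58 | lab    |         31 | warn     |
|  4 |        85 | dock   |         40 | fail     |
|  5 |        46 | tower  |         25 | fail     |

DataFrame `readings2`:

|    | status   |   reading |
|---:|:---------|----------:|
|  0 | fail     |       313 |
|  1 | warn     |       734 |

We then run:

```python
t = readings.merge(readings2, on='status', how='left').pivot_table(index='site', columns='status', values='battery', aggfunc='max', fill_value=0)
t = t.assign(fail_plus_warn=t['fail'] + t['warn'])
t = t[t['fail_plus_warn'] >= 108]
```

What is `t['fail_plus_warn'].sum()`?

merge on 'status' (how='left') → 6 rows:
   battery   site  humidity status  reading
0       10    lab        49   fail      313
1       23   dock        34   warn      734
2       63    lab        44   fail      313
3       58    lab        31   warn      734
4       85   dock        40   fail      313
5       46  tower        25   fail      313
pivot: rows=site, cols=status, max(battery):
status  fail  warn
site              
dock      85    23
lab       63    58
tower     46     0
add column fail_plus_warn = t['fail'] + t['warn']:
status  fail  warn  fail_plus_warn
site                              
dock      85    23             108
lab       63    58             121
tower     46     0              46
filter rows where fail_plus_warn >= 108:
status  fail  warn  fail_plus_warn
site                              
dock      85    23             108
lab       63    58             121
Taking the sum of column 'fail_plus_warn' gives 229.

229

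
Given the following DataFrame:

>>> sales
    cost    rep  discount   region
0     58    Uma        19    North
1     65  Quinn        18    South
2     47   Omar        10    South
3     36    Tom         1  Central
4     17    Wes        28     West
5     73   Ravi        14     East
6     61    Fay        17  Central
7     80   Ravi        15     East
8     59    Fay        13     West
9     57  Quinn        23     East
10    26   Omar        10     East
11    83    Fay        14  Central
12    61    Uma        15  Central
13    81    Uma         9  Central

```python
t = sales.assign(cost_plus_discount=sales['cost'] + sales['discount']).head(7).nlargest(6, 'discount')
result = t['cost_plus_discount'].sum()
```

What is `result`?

add column cost_plus_discount = sales['cost'] + sales['discount']:
    cost    rep  discount   region  cost_plus_discount
0     58    Uma        19    North                  77
1     65  Quinn        18    South                  83
2     47   Omar        10    South                  57
3     36    Tom         1  Central                  37
4     17    Wes        28     West                  45
5     73   Ravi        14     East                  87
6     61    Fay        17  Central                  78
7     80   Ravi        15     East                  95
8     59    Fay        13     West                  72
9     57  Quinn        23     East                  80
10    26   Omar        10     East                  36
11    83    Fay        14  Central                  97
12    61    Uma        15  Central                  76
13    81    Uma         9  Central                  90
take first 7 rows:
   cost    rep  discount   region  cost_plus_discount
0    58    Uma        19    North                  77
1    65  Quinn        18    South                  83
2    47   Omar        10    South                  57
3    36    Tom         1  Central                  37
4    17    Wes        28     West                  45
5    73   Ravi        14     East                  87
6    61    Fay        17  Central                  78
take 6 rows with largest discount:
   cost    rep  discount   region  cost_plus_discount
4    17    Wes        28     West                  45
0    58    Uma        19    North                  77
1    65  Quinn        18    South                  83
6    61    Fay        17  Central                  78
5    73   Ravi        14     East                  87
2    47   Omar        10    South                  57
So sum() = 427.

427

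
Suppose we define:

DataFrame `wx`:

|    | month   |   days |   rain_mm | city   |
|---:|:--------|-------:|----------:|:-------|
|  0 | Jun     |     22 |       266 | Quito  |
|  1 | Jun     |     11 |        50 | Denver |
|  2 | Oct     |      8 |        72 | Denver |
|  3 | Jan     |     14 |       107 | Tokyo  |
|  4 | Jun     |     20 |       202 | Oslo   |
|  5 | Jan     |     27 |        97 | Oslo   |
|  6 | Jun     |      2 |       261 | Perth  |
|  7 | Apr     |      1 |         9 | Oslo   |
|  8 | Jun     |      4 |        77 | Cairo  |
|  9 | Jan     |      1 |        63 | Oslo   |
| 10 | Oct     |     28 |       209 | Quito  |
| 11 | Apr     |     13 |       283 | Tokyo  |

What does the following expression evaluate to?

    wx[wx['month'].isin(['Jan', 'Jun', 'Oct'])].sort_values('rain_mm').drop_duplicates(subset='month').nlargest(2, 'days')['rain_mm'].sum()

filter rows where month in ['Jan', 'Jun', 'Oct']:
   month  days  rain_mm    city
0    Jun    22      266   Quito
1    Jun    11       50  Denver
2    Oct     8       72  Denver
3    Jan    14      107   Tokyo
4    Jun    20      202    Oslo
5    Jan    27       97    Oslo
6    Jun     2      261   Perth
8    Jun     4       77   Cairo
9    Jan     1       63    Oslo
10   Oct    28      209   Quito
sort by rain_mm:
   month  days  rain_mm    city
1    Jun    11       50  Denver
9    Jan     1       63    Oslo
2    Oct     8       72  Denver
8    Jun     4       77   Cairo
5    Jan    27       97    Oslo
3    Jan    14      107   Tokyo
4    Jun    20      202    Oslo
10   Oct    28      209   Quito
6    Jun     2      261   Perth
0    Jun    22      266   Quito
drop duplicate month (keep=first):
  month  days  rain_mm    city
1   Jun    11       50  Denver
9   Jan     1       63    Oslo
2   Oct     8       72  Denver
take 2 rows with largest days:
  month  days  rain_mm    city
1   Jun    11       50  Denver
2   Oct     8       72  Denver
sum of column 'rain_mm' → 122

122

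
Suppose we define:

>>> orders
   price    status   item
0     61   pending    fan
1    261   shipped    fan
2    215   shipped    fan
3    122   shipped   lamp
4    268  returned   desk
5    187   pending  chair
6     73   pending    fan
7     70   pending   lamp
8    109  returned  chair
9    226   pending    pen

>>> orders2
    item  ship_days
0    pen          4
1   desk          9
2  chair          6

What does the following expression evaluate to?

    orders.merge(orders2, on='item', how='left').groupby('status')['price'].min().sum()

merge on 'item' (how='left') → 10 rows:
   price    status   item  ship_days
0     61   pending    fan        NaN
1    261   shipped    fan        NaN
2    215   shipped    fan        NaN
3    122   shipped   lamp        NaN
4    268  returned   desk        9.0
5    187   pending  chair        6.0
6     73   pending    fan        NaN
7     70   pending   lamp        NaN
8    109  returned  chair        6.0
9    226   pending    pen        4.0
group by status, min of price:
status
pending      61
returned    109
shipped     122
Name: price, dtype: int64

292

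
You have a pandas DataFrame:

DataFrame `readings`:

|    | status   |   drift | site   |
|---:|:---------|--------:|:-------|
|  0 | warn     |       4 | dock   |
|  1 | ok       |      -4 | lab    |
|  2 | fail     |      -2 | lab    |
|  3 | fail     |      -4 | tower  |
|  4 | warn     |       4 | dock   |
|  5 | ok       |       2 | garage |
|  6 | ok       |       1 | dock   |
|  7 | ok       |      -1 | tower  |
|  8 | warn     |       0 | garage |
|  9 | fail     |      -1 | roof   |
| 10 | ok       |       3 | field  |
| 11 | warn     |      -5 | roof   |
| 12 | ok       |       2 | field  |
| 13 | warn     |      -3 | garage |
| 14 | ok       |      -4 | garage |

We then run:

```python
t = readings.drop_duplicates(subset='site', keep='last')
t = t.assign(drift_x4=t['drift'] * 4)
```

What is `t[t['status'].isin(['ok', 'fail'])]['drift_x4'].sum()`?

drop duplicate site (keep=last):
   status  drift    site
2    fail     -2     lab
6      ok      1    dock
7      ok     -1   tower
11   warn     -5    roof
12     ok      2   field
14     ok     -4  garage
add column drift_x4 = t['drift'] * 4:
   status  drift    site  drift_x4
2    fail     -2     lab        -8
6      ok      1    dock         4
7      ok     -1   tower        -4
11   warn     -5    roof       -20
12     ok      2   field         8
14     ok     -4  garage       -16
filter rows where status in ['ok', 'fail']:
   status  drift    site  drift_x4
2    fail     -2     lab        -8
6      ok      1    dock         4
7      ok     -1   tower        -4
12     ok      2   field         8
14     ok     -4  garage       -16
So sum() = -16.

-16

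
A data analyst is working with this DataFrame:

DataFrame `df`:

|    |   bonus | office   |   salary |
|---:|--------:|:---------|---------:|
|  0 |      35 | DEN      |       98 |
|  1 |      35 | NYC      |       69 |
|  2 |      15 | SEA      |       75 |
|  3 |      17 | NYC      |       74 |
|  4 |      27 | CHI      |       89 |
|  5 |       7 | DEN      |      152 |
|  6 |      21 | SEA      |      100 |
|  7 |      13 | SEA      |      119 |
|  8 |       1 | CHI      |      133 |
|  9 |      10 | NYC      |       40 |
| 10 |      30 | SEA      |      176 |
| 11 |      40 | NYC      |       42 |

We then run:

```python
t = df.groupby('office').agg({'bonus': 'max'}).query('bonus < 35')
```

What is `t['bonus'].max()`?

30

group by office, max of bonus:
        bonus
office       
CHI        27
DEN        35
NYC        40
SEA        30
filter rows where bonus < 35:
        bonus
office       
CHI        27
SEA        30
Then the max of column 'bonus': 30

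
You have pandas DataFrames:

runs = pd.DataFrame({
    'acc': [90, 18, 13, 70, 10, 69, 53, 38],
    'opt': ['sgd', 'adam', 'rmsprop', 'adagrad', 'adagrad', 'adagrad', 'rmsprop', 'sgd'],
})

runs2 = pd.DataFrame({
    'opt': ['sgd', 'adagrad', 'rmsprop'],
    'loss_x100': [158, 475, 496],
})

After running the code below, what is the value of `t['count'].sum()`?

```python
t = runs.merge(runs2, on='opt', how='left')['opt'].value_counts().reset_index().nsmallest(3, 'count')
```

5

merge on 'opt' (how='left') → 8 rows:
   acc      opt  loss_x100
0   90      sgd      158.0
1   18     adam        NaN
2   13  rmsprop      496.0
3   70  adagrad      475.0
4   10  adagrad      475.0
5   69  adagrad      475.0
6   53  rmsprop      496.0
7   38      sgd      158.0
value_counts of opt:
opt
adagrad    3
sgd        2
rmsprop    2
adam       1
Name: count, dtype: int64
reset_index():
       opt  count
0  adagrad      3
1      sgd      2
2  rmsprop      2
3     adam      1
take 3 rows with smallest count:
       opt  count
3     adam      1
1      sgd      2
2  rmsprop      2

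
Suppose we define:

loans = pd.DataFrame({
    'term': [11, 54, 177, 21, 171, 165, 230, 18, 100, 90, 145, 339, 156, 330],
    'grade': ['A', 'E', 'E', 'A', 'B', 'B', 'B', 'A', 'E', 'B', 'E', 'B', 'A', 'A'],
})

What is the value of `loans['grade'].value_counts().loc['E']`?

4

value_counts of grade:
grade
A    5
B    5
E    4
Name: count, dtype: int64
So loc['E'] = 4.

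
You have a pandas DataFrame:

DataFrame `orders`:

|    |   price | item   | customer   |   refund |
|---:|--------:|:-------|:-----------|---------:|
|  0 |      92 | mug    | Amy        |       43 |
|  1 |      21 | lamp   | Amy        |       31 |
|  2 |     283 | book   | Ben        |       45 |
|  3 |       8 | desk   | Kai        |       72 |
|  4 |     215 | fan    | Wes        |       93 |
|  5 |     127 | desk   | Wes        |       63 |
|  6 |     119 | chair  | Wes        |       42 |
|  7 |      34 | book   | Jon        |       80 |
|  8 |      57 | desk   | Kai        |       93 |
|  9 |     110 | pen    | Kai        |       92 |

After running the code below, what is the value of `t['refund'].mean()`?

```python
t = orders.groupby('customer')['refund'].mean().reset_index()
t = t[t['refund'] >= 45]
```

group by customer, mean of refund:
customer
Amy    37.000000
Ben    45.000000
Jon    80.000000
Kai    85.666667
Wes    66.000000
Name: refund, dtype: float64
reset_index():
  customer     refund
0      Amy  37.000000
1      Ben  45.000000
2      Jon  80.000000
3      Kai  85.666667
4      Wes  66.000000
filter rows where refund >= 45:
  customer     refund
1      Ben  45.000000
2      Jon  80.000000
3      Kai  85.666667
4      Wes  66.000000

69.1666666667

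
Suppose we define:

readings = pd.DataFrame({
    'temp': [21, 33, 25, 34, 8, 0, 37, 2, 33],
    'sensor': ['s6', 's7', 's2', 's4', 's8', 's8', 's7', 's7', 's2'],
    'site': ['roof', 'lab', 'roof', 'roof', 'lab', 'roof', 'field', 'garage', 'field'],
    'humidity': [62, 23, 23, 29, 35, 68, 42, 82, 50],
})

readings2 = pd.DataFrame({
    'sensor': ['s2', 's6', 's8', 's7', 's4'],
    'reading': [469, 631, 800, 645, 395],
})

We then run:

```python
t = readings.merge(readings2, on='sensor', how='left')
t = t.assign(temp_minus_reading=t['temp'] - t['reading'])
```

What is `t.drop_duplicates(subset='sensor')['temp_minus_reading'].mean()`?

-563.8

merge on 'sensor' (how='left') → 9 rows:
   temp sensor    site  humidity  reading
0    21     s6    roof        62      631
1    33     s7     lab        23      645
2    25     s2    roof        23      469
3    34     s4    roof        29      395
4     8     s8     lab        35      800
5     0     s8    roof        68      800
6    37     s7   field        42      645
7     2     s7  garage        82      645
8    33     s2   field        50      469
add column temp_minus_reading = t['temp'] - t['reading']:
   temp sensor    site  humidity  reading  temp_minus_reading
0    21     s6    roof        62      631                -610
1    33     s7     lab        23      645                -612
2    25     s2    roof        23      469                -444
3    34     s4    roof        29      395                -361
4     8     s8     lab        35      800                -792
5     0     s8    roof        68      800                -800
6    37     s7   field        42      645                -608
7     2     s7  garage        82      645                -643
8    33     s2   field        50      469                -436
drop duplicate sensor (keep=first):
   temp sensor  site  humidity  reading  temp_minus_reading
0    21     s6  roof        62      631                -610
1    33     s7   lab        23      645                -612
2    25     s2  roof        23      469                -444
3    34     s4  roof        29      395                -361
4     8     s8   lab        35      800                -792
Taking the mean of column 'temp_minus_reading' gives -563.8.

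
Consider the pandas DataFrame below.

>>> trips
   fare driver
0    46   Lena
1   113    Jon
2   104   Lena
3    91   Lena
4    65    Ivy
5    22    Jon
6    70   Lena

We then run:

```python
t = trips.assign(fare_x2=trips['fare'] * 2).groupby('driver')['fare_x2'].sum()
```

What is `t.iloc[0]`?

add column fare_x2 = trips['fare'] * 2:
   fare driver  fare_x2
0    46   Lena       92
1   113    Jon      226
2   104   Lena      208
3    91   Lena      182
4    65    Ivy      130
5    22    Jon       44
6    70   Lena      140
group by driver, sum of fare_x2:
driver
Ivy     130
Jon     270
Lena    622
Name: fare_x2, dtype: int64
Taking the value at position 0 gives 130.

130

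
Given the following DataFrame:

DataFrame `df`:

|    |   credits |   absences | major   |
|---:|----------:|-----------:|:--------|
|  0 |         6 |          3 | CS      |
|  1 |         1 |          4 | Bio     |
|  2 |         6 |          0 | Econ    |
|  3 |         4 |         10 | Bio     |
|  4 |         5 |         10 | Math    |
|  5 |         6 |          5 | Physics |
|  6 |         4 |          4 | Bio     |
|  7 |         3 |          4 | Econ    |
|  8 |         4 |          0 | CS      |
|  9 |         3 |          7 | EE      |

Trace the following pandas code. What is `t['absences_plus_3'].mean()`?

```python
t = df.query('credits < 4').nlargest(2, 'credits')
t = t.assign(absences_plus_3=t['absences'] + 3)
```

filter rows where credits < 4:
   credits  absences major
1        1         4   Bio
7        3         4  Econ
9        3         7    EE
take 2 rows with largest credits:
   credits  absences major
7        3         4  Econ
9        3         7    EE
add column absences_plus_3 = t['absences'] + 3:
   credits  absences major  absences_plus_3
7        3         4  Econ                7
9        3         7    EE               10

8.5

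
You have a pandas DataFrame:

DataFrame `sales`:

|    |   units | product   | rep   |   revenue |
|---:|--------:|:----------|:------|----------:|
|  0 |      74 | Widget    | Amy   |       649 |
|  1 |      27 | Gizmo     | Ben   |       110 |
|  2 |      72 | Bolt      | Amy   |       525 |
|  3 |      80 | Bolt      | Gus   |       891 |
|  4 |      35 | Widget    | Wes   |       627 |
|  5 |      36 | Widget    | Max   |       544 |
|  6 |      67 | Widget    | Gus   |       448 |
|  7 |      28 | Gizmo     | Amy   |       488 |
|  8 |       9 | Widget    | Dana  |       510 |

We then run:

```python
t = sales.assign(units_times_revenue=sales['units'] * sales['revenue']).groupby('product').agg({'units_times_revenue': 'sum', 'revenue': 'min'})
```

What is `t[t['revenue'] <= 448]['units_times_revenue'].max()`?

124161

add column units_times_revenue = sales['units'] * sales['revenue']:
   units product   rep  revenue  units_times_revenue
0     74  Widget   Amy      649                48026
1     27   Gizmo   Ben      110                 2970
2     72    Bolt   Amy      525                37800
3     80    Bolt   Gus      891                71280
4     35  Widget   Wes      627                21945
5     36  Widget   Max      544                19584
6     67  Widget   Gus      448                30016
7     28   Gizmo   Amy      488                13664
8      9  Widget  Dana      510                 4590
group by product: sum(units_times_revenue), min(revenue):
         units_times_revenue  revenue
product                              
Bolt                  109080      525
Gizmo                  16634      110
Widget                124161      448
filter rows where revenue <= 448:
         units_times_revenue  revenue
product                              
Gizmo                  16634      110
Widget                124161      448
Then the max of column 'units_times_revenue': 124161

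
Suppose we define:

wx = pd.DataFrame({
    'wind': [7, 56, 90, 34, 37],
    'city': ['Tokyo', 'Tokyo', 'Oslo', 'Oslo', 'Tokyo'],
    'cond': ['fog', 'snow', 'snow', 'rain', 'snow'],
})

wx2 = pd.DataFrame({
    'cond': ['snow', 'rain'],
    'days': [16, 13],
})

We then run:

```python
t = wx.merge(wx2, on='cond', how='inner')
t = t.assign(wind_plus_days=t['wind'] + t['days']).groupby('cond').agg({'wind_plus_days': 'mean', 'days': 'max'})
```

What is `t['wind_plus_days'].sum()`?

merge on 'cond' (how='inner') → 4 rows:
   wind   city  cond  days
0    56  Tokyo  snow    16
1    90   Oslo  snow    16
2    34   Oslo  rain    13
3    37  Tokyo  snow    16
add column wind_plus_days = t['wind'] + t['days']:
   wind   city  cond  days  wind_plus_days
0    56  Tokyo  snow    16              72
1    90   Oslo  snow    16             106
2    34   Oslo  rain    13              47
3    37  Tokyo  snow    16              53
group by cond: mean(wind_plus_days), max(days):
      wind_plus_days  days
cond                      
rain            47.0    13
snow            77.0    16
So sum() = 124.0.

124.0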